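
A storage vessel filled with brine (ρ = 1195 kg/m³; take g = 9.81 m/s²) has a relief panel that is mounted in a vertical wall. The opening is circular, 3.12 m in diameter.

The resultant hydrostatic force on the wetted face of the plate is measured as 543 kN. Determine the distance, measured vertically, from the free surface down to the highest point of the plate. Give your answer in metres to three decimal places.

γ = ρg = 1195 × 9.81 / 1000 = 11.72295 kN/m³.
A = π(1.56)² = 7.64538 m².
From F = γ·h_c·A, the centroid depth is h_c = 543/(11.72295 × 7.64538) = 6.05848 m.
The centroid is at the centre, 1.56 m below the top of the plate, so the highest point sits at h_top = 6.05848 − 1.56 = 4.49848 m below the surface.

d_top ≈ 4.498 m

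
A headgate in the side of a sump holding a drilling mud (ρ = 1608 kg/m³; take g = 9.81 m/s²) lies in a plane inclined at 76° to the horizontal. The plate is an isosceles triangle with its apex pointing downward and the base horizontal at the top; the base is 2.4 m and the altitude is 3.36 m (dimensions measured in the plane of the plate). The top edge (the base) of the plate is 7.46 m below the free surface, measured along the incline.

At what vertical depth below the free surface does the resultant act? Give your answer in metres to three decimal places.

h_p = 8.396 m

γ = ρg = 1608 × 9.81 / 1000 = 15.77448 kN/m³.
Let θ = 76° be the plate's angle to the horizontal; measure y along the incline from where the plane meets the free surface. Vertical depth h = y·sinθ with sinθ = 0.970296.
With the apex down, the centroid sits h/3 = 3.36/3 = 1.12 m below the base (the top edge), so y_c = 7.46 + 1.12 = 8.58 m and h_c = 8.58 × 0.970296 = 8.32514 m.
A = ½ × 2.4 × 3.36 = 4.032 m².
Resultant F = γ·h_c·A = 15.77448 × 8.32514 × 4.032 = 529.501 kN.
I_c = b·h³/36 = 2.4 × 3.36³/36 = 2.52887 m⁴.
Centre of pressure: y_p = y_c + I_c/(y_c·A) = 8.58 + 2.52887/(8.58 × 4.032) = 8.58 + 0.0731002 = 8.6531 m along the plane.
Vertically, h_p = y_p·sinθ = 8.6531 × 0.970296 = 8.39607 m.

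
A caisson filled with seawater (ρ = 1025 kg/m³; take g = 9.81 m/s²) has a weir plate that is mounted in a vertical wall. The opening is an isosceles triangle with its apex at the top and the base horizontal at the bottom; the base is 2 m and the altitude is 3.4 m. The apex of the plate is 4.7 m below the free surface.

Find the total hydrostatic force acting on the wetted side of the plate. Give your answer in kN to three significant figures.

γ = ρg = 1025 × 9.81 / 1000 = 10.05525 kN/m³.
With the apex up, the centroid sits 2h/3 = 2 × 3.4/3 = 2.26667 m below the apex, so the centroid depth is h_c = 4.7 + 2.26667 = 6.96667 m.
A = ½ × 2 × 3.4 = 3.4 m².
Resultant F = γ·h_c·A = 10.05525 × 6.96667 × 3.4 = 238.175 kN.

F ≈ 238 kN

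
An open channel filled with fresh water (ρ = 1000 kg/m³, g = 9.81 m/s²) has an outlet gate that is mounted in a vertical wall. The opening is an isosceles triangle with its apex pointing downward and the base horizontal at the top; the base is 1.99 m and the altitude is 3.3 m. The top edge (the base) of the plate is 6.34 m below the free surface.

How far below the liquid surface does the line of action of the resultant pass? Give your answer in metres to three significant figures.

γ = ρg = 1000 × 9.81 = 9810 N/m³ = 9.81 kN/m³.
With the apex down, the centroid sits h/3 = 3.3/3 = 1.1 m below the base (the top edge), so the centroid depth is h_c = 6.34 + 1.1 = 7.44 m.
A = ½ × 1.99 × 3.3 = 3.2835 m².
Resultant F = γ·h_c·A = 9.81 × 7.44 × 3.2835 = 239.651 kN.
I_c = b·h³/36 = 1.99 × 3.3³/36 = 1.98652 m⁴.
Centre of pressure: y_p = y_c + I_c/(y_c·A) = 7.44 + 1.98652/(7.44 × 3.2835) = 7.44 + 0.0813173 = 7.52132 m along the plane.

h_p = 7.52 m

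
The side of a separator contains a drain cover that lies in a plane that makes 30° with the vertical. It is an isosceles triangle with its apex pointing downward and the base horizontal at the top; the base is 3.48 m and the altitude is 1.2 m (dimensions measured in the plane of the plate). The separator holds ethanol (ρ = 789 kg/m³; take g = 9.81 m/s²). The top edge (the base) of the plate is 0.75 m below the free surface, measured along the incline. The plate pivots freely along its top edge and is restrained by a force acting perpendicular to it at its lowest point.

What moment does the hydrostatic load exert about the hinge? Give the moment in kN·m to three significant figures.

γ = ρg = 789 × 9.81 / 1000 = 7.74009 kN/m³.
The plate makes 30° with the vertical, i.e. θ = 90° − 30° = 60° to the horizontal. Measuring y along the incline from the free-surface line, vertical depth h = y·sinθ with sinθ = 0.866025.
With the apex down, the centroid sits h/3 = 1.2/3 = 0.4 m below the base (the top edge), so y_c = 0.75 + 0.4 = 1.15 m and h_c = 1.15 × 0.866025 = 0.995929 m.
A = ½ × 3.48 × 1.2 = 2.088 m².
Resultant F = γ·h_c·A = 7.74009 × 0.995929 × 2.088 = 16.0955 kN.
I_c = b·h³/36 = 3.48 × 1.2³/36 = 0.16704 m⁴.
Centre of pressure: y_p = y_c + I_c/(y_c·A) = 1.15 + 0.16704/(1.15 × 2.088) = 1.15 + 0.0695652 = 1.21957 m along the plane.
The resultant acts 0.4 + 0.0695652 = 0.469565 m (along the plate) below the hinge at the top edge, so the moment about the hinge is M = F × 0.469565 = 16.0955 × 0.469565 = 7.55788 kN·m.

M ≈ 7.56 kN·m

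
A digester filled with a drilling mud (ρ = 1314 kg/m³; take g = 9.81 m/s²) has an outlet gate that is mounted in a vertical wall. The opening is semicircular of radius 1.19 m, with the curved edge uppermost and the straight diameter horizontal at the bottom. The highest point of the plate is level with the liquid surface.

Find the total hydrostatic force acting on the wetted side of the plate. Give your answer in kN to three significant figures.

F ≈ 19.6 kN

γ = ρg = 1314 × 9.81 / 1000 = 12.89034 kN/m³.
The centroid lies 4r/(3π) = 0.505052 m above the diameter, so r − 4r/(3π) = 1.19 − 0.505052 = 0.684948 m below the topmost point, so the centroid depth is h_c = 0.684948 m.
A = πr²/2 = π × 1.19²/2 = 2.2244 m².
Resultant F = γ·h_c·A = 12.89034 × 0.684948 × 2.2244 = 19.6397 kN.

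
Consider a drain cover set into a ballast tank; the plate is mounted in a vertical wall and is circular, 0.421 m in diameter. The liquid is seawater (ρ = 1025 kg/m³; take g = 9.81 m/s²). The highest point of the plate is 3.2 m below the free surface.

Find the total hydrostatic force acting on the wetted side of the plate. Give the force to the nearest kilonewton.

F ≈ 5 kN

γ = ρg = 1025 × 9.81 / 1000 = 10.05525 kN/m³.
The centroid is at the centre, 0.2105 m below the top of the plate, so the centroid depth is h_c = 3.2 + 0.2105 = 3.4105 m.
A = π(0.2105)² = 0.139205 m².
Resultant F = γ·h_c·A = 10.05525 × 3.4105 × 0.139205 = 4.77382 kN.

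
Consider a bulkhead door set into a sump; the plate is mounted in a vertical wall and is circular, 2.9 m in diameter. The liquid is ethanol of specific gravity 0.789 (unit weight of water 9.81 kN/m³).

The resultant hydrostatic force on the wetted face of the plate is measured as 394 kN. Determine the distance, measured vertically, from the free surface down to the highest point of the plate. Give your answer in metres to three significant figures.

d_top ≈ 6.26 m

γ = 0.789 × 9.81 = 7.74009 kN/m³.
A = π(1.45)² = 6.6052 m².
From F = γ·h_c·A, the centroid depth is h_c = 394/(7.74009 × 6.6052) = 7.70663 m.
The centroid is at the centre, 1.45 m below the top of the plate, so the highest point sits at h_top = 7.70663 − 1.45 = 6.25663 m below the surface.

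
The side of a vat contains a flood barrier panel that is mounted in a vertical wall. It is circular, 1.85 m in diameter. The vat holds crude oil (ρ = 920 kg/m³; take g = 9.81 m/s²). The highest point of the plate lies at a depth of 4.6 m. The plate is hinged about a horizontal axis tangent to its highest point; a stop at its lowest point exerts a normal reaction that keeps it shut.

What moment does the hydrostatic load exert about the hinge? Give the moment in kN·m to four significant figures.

M ≈ 129.2 kN·m

γ = ρg = 920 × 9.81 / 1000 = 9.0252 kN/m³.
The centroid is at the centre, 0.925 m below the top of the plate, so the centroid depth is h_c = 4.6 + 0.925 = 5.525 m.
A = π(0.925)² = 2.68803 m².
Resultant F = γ·h_c·A = 9.0252 × 5.525 × 2.68803 = 134.037 kN.
I_c = πr⁴/4 = π × 0.925⁴/4 = 0.574985 m⁴.
Centre of pressure: y_p = y_c + I_c/(y_c·A) = 5.525 + 0.574985/(5.525 × 2.68803) = 5.525 + 0.038716 = 5.56372 m along the plane.
The resultant acts 0.925 + 0.038716 = 0.963716 m (along the plate) below the hinge at the top edge, so the moment about the hinge is M = F × 0.963716 = 134.037 × 0.963716 = 129.174 kN·m.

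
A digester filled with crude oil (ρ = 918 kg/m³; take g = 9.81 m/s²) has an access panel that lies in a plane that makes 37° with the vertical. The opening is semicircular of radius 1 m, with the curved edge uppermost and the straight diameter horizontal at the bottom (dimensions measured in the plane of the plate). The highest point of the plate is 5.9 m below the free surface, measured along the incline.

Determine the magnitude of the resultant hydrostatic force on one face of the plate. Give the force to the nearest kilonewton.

F ≈ 73 kN

γ = ρg = 918 × 9.81 / 1000 = 9.00558 kN/m³.
The plate makes 37° with the vertical, i.e. θ = 90° − 37° = 53° to the horizontal. Measuring y along the incline from the free-surface line, vertical depth h = y·sinθ with sinθ = 0.798636.
The centroid lies 4r/(3π) = 0.424413 m above the diameter, so r − 4r/(3π) = 1 − 0.424413 = 0.575587 m below the topmost point, so y_c = 5.9 + 0.575587 = 6.47559 m and h_c = 6.47559 × 0.798636 = 5.17164 m.
A = πr²/2 = π × 1²/2 = 1.5708 m².
Resultant F = γ·h_c·A = 9.00558 × 5.17164 × 1.5708 = 73.1578 kN.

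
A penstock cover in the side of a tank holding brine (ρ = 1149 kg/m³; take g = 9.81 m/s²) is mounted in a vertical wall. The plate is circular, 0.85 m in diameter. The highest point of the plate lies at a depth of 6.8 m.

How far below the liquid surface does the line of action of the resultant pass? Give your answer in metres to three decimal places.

γ = ρg = 1149 × 9.81 / 1000 = 11.27169 kN/m³.
The centroid is at the centre, 0.425 m below the top of the plate, so the centroid depth is h_c = 6.8 + 0.425 = 7.225 m.
A = π(0.425)² = 0.56745 m².
Resultant F = γ·h_c·A = 11.27169 × 7.225 × 0.56745 = 46.212 kN.
I_c = πr⁴/4 = π × 0.425⁴/4 = 0.0256239 m⁴.
Centre of pressure: y_p = y_c + I_c/(y_c·A) = 7.225 + 0.0256239/(7.225 × 0.56745) = 7.225 + 0.00625 = 7.23125 m along the plane.

h_p = 7.231 m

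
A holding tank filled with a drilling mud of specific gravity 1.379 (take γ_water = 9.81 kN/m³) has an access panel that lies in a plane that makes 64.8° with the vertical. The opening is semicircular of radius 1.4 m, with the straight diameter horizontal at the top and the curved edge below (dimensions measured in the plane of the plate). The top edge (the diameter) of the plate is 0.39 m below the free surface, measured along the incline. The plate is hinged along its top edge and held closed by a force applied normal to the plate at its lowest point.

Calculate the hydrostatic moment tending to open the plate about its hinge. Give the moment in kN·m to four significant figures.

γ = 1.379 × 9.81 = 13.52799 kN/m³.
The plate makes 64.8° with the vertical, i.e. θ = 90° − 64.8° = 25.2° to the horizontal. Measuring y along the incline from the free-surface line, vertical depth h = y·sinθ with sinθ = 0.425779.
The centroid of a semicircle lies 4r/(3π) = 0.594178 m from the diameter, here below the top edge, so y_c = 0.39 + 0.594178 = 0.984178 m and h_c = 0.984178 × 0.425779 = 0.419042 m.
A = πr²/2 = π × 1.4²/2 = 3.07876 m².
Resultant F = γ·h_c·A = 13.52799 × 0.419042 × 3.07876 = 17.4529 kN.
I_c = (π/8 − 8/(9π))·r⁴ = 0.109757 × 1.4⁴ = 0.421642 m⁴.
Centre of pressure: y_p = y_c + I_c/(y_c·A) = 0.984178 + 0.421642/(0.984178 × 3.07876) = 0.984178 + 0.139154 = 1.12333 m along the plane.
The resultant acts 0.594178 + 0.139154 = 0.733332 m (along the plate) below the hinge at the top edge, so the moment about the hinge is M = F × 0.733332 = 17.4529 × 0.733332 = 12.7988 kN·m.

M ≈ 12.80 kN·m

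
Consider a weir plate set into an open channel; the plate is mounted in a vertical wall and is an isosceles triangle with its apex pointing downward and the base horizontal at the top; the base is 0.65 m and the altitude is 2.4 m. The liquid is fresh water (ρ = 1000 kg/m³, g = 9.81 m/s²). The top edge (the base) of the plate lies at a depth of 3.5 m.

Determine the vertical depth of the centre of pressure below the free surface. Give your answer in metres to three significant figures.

h_p = 4.37 m

γ = ρg = 1000 × 9.81 = 9810 N/m³ = 9.81 kN/m³.
With the apex down, the centroid sits h/3 = 2.4/3 = 0.8 m below the base (the top edge), so the centroid depth is h_c = 3.5 + 0.8 = 4.3 m.
A = ½ × 0.65 × 2.4 = 0.78 m².
Resultant F = γ·h_c·A = 9.81 × 4.3 × 0.78 = 32.9027 kN.
I_c = b·h³/36 = 0.65 × 2.4³/36 = 0.2496 m⁴.
Centre of pressure: y_p = y_c + I_c/(y_c·A) = 4.3 + 0.2496/(4.3 × 0.78) = 4.3 + 0.0744186 = 4.37442 m along the plane.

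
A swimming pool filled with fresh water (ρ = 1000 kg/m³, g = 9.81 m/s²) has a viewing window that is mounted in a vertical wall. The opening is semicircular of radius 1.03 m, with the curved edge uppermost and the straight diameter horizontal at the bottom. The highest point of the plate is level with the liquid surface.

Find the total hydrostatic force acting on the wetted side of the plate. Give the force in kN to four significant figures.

F ≈ 9.692 kN

γ = ρg = 1000 × 9.81 = 9810 N/m³ = 9.81 kN/m³.
The centroid lies 4r/(3π) = 0.437146 m above the diameter, so r − 4r/(3π) = 1.03 − 0.437146 = 0.592854 m below the topmost point, so the centroid depth is h_c = 0.592854 m.
A = πr²/2 = π × 1.03²/2 = 1.66646 m².
Resultant F = γ·h_c·A = 9.81 × 0.592854 × 1.66646 = 9.69196 kN.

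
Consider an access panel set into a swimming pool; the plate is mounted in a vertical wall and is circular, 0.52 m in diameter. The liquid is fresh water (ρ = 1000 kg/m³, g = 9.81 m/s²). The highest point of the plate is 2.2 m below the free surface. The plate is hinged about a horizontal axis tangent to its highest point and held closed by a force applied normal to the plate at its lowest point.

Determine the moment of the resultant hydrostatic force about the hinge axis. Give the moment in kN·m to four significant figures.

M ≈ 1.368 kN·m

γ = ρg = 1000 × 9.81 = 9810 N/m³ = 9.81 kN/m³.
The centroid is at the centre, 0.26 m below the top of the plate, so the centroid depth is h_c = 2.2 + 0.26 = 2.46 m.
A = π(0.26)² = 0.212372 m².
Resultant F = γ·h_c·A = 9.81 × 2.46 × 0.212372 = 5.12509 kN.
I_c = πr⁴/4 = π × 0.26⁴/4 = 0.00358908 m⁴.
Centre of pressure: y_p = y_c + I_c/(y_c·A) = 2.46 + 0.00358908/(2.46 × 0.212372) = 2.46 + 0.00686991 = 2.46687 m along the plane.
The resultant acts 0.26 + 0.00686991 = 0.26687 m (along the plate) below the hinge at the top edge, so the moment about the hinge is M = F × 0.26687 = 5.12509 × 0.26687 = 1.36773 kN·m.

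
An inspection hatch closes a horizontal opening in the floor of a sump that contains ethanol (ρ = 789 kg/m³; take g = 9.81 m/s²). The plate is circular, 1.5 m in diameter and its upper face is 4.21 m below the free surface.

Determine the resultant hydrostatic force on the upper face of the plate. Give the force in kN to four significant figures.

γ = ρg = 789 × 9.81 / 1000 = 7.74009 kN/m³.
The plate is horizontal, so pressure is uniform at p = γ·h = 7.74009 × 4.21 = 32.5858 kN/m².
A = π(0.75)² = 1.76715 m².
F = p·A = 32.5858 × 1.76715 = 57.584 kN.

F ≈ 57.58 kN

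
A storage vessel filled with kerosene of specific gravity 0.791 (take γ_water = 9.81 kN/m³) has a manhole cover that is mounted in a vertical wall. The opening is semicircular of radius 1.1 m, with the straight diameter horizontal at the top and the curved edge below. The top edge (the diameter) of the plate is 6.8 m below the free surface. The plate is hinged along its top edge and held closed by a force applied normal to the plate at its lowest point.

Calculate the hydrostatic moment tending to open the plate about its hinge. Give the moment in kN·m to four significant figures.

γ = 0.791 × 9.81 = 7.75971 kN/m³.
The centroid of a semicircle lies 4r/(3π) = 0.466854 m from the diameter, here below the top edge, so the centroid depth is h_c = 6.8 + 0.466854 = 7.26685 m.
A = πr²/2 = π × 1.1²/2 = 1.90066 m².
Resultant F = γ·h_c·A = 7.75971 × 7.26685 × 1.90066 = 107.176 kN.
I_c = (π/8 − 8/(9π))·r⁴ = 0.109757 × 1.1⁴ = 0.160695 m⁴.
Centre of pressure: y_p = y_c + I_c/(y_c·A) = 7.26685 + 0.160695/(7.26685 × 1.90066) = 7.26685 + 0.0116346 = 7.27848 m along the plane.
The resultant acts 0.466854 + 0.0116346 = 0.478489 m (along the plate) below the hinge at the top edge, so the moment about the hinge is M = F × 0.478489 = 107.176 × 0.478489 = 51.2825 kN·m.

M ≈ 51.28 kN·m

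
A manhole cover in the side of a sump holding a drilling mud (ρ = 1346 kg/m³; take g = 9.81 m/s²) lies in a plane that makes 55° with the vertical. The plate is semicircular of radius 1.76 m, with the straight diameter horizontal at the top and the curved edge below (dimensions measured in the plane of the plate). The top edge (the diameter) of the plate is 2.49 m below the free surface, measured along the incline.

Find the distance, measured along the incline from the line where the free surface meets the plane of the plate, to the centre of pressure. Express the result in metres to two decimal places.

γ = ρg = 1346 × 9.81 / 1000 = 13.20426 kN/m³.
The plate makes 55° with the vertical, i.e. θ = 90° − 55° = 35° to the horizontal. Measuring y along the incline from the free-surface line, vertical depth h = y·sinθ with sinθ = 0.573576.
The centroid of a semicircle lies 4r/(3π) = 0.746967 m from the diameter, here below the top edge, so y_c = 2.49 + 0.746967 = 3.23697 m and h_c = 3.23697 × 0.573576 = 1.85665 m.
A = πr²/2 = π × 1.76²/2 = 4.8657 m².
Resultant F = γ·h_c·A = 13.20426 × 1.85665 × 4.8657 = 119.286 kN.
I_c = (π/8 − 8/(9π))·r⁴ = 0.109757 × 1.76⁴ = 1.05313 m⁴.
Centre of pressure: y_p = y_c + I_c/(y_c·A) = 3.23697 + 1.05313/(3.23697 × 4.8657) = 3.23697 + 0.0668649 = 3.30383 m along the plane.

y_p = 3.30 m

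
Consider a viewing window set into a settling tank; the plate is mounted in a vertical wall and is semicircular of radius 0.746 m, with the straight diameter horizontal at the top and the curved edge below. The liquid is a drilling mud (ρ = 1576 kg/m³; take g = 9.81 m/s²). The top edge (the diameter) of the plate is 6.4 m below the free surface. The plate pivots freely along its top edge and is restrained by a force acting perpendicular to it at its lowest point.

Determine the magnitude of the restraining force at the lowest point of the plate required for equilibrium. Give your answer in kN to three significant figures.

P ≈ 39.2 kN

γ = ρg = 1576 × 9.81 / 1000 = 15.46056 kN/m³.
The centroid of a semicircle lies 4r/(3π) = 0.316612 m from the diameter, here below the top edge, so the centroid depth is h_c = 6.4 + 0.316612 = 6.71661 m.
A = πr²/2 = π × 0.746²/2 = 0.874173 m².
Resultant F = γ·h_c·A = 15.46056 × 6.71661 × 0.874173 = 90.7764 kN.
I_c = (π/8 − 8/(9π))·r⁴ = 0.109757 × 0.746⁴ = 0.0339928 m⁴.
Centre of pressure: y_p = y_c + I_c/(y_c·A) = 6.71661 + 0.0339928/(6.71661 × 0.874173) = 6.71661 + 0.00578948 = 6.7224 m along the plane.
The resultant acts 0.316612 + 0.00578948 = 0.322401 m (along the plate) below the hinge at the top edge, so the moment about the hinge is M = F × 0.322401 = 90.7764 × 0.322401 = 29.2664 kN·m.
A normal force at the bottom, 0.746 m from the hinge, must supply this moment: P = 29.2664/0.746 = 39.2311 kN.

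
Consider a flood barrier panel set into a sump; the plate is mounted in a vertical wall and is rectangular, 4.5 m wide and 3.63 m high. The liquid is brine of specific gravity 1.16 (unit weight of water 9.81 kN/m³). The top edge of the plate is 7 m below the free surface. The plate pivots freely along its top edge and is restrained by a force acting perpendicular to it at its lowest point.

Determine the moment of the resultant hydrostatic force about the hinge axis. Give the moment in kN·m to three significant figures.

γ = 1.16 × 9.81 = 11.3796 kN/m³.
The centroid lies 3.63/2 = 1.815 m below the top edge, so the centroid depth is h_c = 7 + 1.815 = 8.815 m.
A = 4.5 × 3.63 = 16.335 m².
Resultant F = γ·h_c·A = 11.3796 × 8.815 × 16.335 = 1638.58 kN.
I_c = b·h³/12 = 4.5 × 3.63³/12 = 17.9371 m⁴.
Centre of pressure: y_p = y_c + I_c/(y_c·A) = 8.815 + 17.9371/(8.815 × 16.335) = 8.815 + 0.124569 = 8.93957 m along the plane.
The resultant acts 1.815 + 0.124569 = 1.93957 m (along the plate) below the hinge at the top edge, so the moment about the hinge is M = F × 1.93957 = 1638.58 × 1.93957 = 3178.14 kN·m.

M ≈ 3180 kN·m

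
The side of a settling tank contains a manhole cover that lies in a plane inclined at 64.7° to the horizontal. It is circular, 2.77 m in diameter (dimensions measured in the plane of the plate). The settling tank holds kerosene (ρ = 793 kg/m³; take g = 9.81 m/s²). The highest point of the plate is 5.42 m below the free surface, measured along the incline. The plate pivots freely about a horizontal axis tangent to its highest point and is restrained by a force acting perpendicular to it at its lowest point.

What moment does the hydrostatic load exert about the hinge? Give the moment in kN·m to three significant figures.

M ≈ 420 kN·m

γ = ρg = 793 × 9.81 / 1000 = 7.77933 kN/m³.
Let θ = 64.7° be the plate's angle to the horizontal; measure y along the incline from where the plane meets the free surface. Vertical depth h = y·sinθ with sinθ = 0.904083.
The centroid is at the centre, 1.385 m below the top of the plate, so y_c = 5.42 + 1.385 = 6.805 m and h_c = 6.805 × 0.904083 = 6.15228 m.
A = π(1.385)² = 6.02628 m².
Resultant F = γ·h_c·A = 7.77933 × 6.15228 × 6.02628 = 288.421 kN.
I_c = πr⁴/4 = π × 1.385⁴/4 = 2.88994 m⁴.
Centre of pressure: y_p = y_c + I_c/(y_c·A) = 6.805 + 2.88994/(6.805 × 6.02628) = 6.805 + 0.0704712 = 6.87547 m along the plane.
The resultant acts 1.385 + 0.0704712 = 1.45547 m (along the plate) below the hinge at the top edge, so the moment about the hinge is M = F × 1.45547 = 288.421 × 1.45547 = 419.788 kN·m.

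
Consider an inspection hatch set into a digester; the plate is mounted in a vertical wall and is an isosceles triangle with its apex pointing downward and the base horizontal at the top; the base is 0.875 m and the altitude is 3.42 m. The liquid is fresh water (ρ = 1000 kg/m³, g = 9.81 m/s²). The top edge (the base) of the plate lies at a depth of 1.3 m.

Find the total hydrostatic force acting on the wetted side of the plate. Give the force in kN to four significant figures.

F ≈ 35.81 kN

γ = ρg = 1000 × 9.81 = 9810 N/m³ = 9.81 kN/m³.
With the apex down, the centroid sits h/3 = 3.42/3 = 1.14 m below the base (the top edge), so the centroid depth is h_c = 1.3 + 1.14 = 2.44 m.
A = ½ × 0.875 × 3.42 = 1.49625 m².
Resultant F = γ·h_c·A = 9.81 × 2.44 × 1.49625 = 35.8148 kN.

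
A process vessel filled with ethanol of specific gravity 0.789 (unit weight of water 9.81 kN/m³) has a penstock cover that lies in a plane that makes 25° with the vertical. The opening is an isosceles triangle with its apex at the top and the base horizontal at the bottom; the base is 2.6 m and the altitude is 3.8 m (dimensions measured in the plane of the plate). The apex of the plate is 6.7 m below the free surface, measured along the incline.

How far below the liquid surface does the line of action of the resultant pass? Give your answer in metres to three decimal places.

γ = 0.789 × 9.81 = 7.74009 kN/m³.
The plate makes 25° with the vertical, i.e. θ = 90° − 25° = 65° to the horizontal. Measuring y along the incline from the free-surface line, vertical depth h = y·sinθ with sinθ = 0.906308.
With the apex up, the centroid sits 2h/3 = 2 × 3.8/3 = 2.53333 m below the apex, so y_c = 6.7 + 2.53333 = 9.23333 m and h_c = 9.23333 × 0.906308 = 8.36824 m.
A = ½ × 2.6 × 3.8 = 4.94 m².
Resultant F = γ·h_c·A = 7.74009 × 8.36824 × 4.94 = 319.968 kN.
I_c = b·h³/36 = 2.6 × 3.8³/36 = 3.96298 m⁴.
Centre of pressure: y_p = y_c + I_c/(y_c·A) = 9.23333 + 3.96298/(9.23333 × 4.94) = 9.23333 + 0.0868834 = 9.32021 m along the plane.
Vertically, h_p = y_p·sinθ = 9.32021 × 0.906308 = 8.44698 m.

h_p = 8.447 m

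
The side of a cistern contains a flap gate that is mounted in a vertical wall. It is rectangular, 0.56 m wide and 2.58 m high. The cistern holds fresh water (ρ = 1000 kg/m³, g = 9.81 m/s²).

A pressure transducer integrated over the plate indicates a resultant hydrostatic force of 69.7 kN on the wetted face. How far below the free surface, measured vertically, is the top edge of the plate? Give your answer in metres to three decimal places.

d_top ≈ 3.628 m

γ = ρg = 1000 × 9.81 = 9810 N/m³ = 9.81 kN/m³.
A = 0.56 × 2.58 = 1.4448 m².
From F = γ·h_c·A, the centroid depth is h_c = 69.7/(9.81 × 1.4448) = 4.91763 m.
The centroid lies 2.58/2 = 1.29 m below the top edge, so the top edge sits at h_top = 4.91763 − 1.29 = 3.62763 m below the surface.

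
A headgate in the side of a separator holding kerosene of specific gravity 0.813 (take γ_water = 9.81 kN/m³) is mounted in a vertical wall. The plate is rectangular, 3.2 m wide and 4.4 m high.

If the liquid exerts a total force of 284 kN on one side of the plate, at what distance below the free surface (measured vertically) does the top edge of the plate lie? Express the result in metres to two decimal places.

d_top ≈ 0.33 m

γ = 0.813 × 9.81 = 7.97553 kN/m³.
A = 3.2 × 4.4 = 14.08 m².
From F = γ·h_c·A, the centroid depth is h_c = 284/(7.97553 × 14.08) = 2.52904 m.
The centroid lies 4.4/2 = 2.2 m below the top edge, so the top edge sits at h_top = 2.52904 − 2.2 = 0.32904 m below the surface.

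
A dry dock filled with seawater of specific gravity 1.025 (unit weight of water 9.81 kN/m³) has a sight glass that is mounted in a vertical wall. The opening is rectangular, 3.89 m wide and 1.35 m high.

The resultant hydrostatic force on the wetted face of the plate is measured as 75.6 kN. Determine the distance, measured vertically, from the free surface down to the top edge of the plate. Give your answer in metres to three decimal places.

d_top ≈ 0.757 m

γ = 1.025 × 9.81 = 10.05525 kN/m³.
A = 3.89 × 1.35 = 5.2515 m².
From F = γ·h_c·A, the centroid depth is h_c = 75.6/(10.05525 × 5.2515) = 1.43168 m.
The centroid lies 1.35/2 = 0.675 m below the top edge, so the top edge sits at h_top = 1.43168 − 0.675 = 0.75668 m below the surface.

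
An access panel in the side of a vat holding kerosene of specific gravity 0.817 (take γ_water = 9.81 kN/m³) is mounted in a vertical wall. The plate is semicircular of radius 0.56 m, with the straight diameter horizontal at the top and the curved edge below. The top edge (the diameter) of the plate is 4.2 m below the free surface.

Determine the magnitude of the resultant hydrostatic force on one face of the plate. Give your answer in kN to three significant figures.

γ = 0.817 × 9.81 = 8.01477 kN/m³.
The centroid of a semicircle lies 4r/(3π) = 0.237671 m from the diameter, here below the top edge, so the centroid depth is h_c = 4.2 + 0.237671 = 4.43767 m.
A = πr²/2 = π × 0.56²/2 = 0.492602 m².
Resultant F = γ·h_c·A = 8.01477 × 4.43767 × 0.492602 = 17.5203 kN.

F ≈ 17.5 kN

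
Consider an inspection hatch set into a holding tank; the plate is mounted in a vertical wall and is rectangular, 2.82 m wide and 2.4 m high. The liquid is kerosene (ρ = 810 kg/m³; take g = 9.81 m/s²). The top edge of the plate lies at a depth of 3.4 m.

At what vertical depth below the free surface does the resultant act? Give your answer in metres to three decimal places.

γ = ρg = 810 × 9.81 / 1000 = 7.9461 kN/m³.
The centroid lies 2.4/2 = 1.2 m below the top edge, so the centroid depth is h_c = 3.4 + 1.2 = 4.6 m.
A = 2.82 × 2.4 = 6.768 m².
Resultant F = γ·h_c·A = 7.9461 × 4.6 × 6.768 = 247.384 kN.
I_c = b·h³/12 = 2.82 × 2.4³/12 = 3.24864 m⁴.
Centre of pressure: y_p = y_c + I_c/(y_c·A) = 4.6 + 3.24864/(4.6 × 6.768) = 4.6 + 0.104348 = 4.70435 m along the plane.

h_p = 4.704 m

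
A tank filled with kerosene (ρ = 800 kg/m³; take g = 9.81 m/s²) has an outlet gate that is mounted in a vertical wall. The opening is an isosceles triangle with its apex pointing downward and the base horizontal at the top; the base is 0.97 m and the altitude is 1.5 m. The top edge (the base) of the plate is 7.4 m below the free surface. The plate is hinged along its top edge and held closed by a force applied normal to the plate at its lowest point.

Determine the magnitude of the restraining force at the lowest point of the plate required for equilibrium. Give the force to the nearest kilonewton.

γ = ρg = 800 × 9.81 / 1000 = 7.848 kN/m³.
With the apex down, the centroid sits h/3 = 1.5/3 = 0.5 m below the base (the top edge), so the centroid depth is h_c = 7.4 + 0.5 = 7.9 m.
A = ½ × 0.97 × 1.5 = 0.7275 m².
Resultant F = γ·h_c·A = 7.848 × 7.9 × 0.7275 = 45.1044 kN.
I_c = b·h³/36 = 0.97 × 1.5³/36 = 0.0909375 m⁴.
Centre of pressure: y_p = y_c + I_c/(y_c·A) = 7.9 + 0.0909375/(7.9 × 0.7275) = 7.9 + 0.0158228 = 7.91582 m along the plane.
The resultant acts 0.5 + 0.0158228 = 0.515823 m (along the plate) below the hinge at the top edge, so the moment about the hinge is M = F × 0.515823 = 45.1044 × 0.515823 = 23.2659 kN·m.
A normal force at the bottom, 1.5 m from the hinge, must supply this moment: P = 23.2659/1.5 = 15.5106 kN.

P ≈ 16 kN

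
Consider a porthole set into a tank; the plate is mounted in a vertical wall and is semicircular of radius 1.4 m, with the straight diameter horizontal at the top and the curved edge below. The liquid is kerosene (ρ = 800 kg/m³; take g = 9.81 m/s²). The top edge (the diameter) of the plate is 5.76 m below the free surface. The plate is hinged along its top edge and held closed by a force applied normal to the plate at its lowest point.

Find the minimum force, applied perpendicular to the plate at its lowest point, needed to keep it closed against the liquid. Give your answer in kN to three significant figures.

γ = ρg = 800 × 9.81 / 1000 = 7.848 kN/m³.
The centroid of a semicircle lies 4r/(3π) = 0.594178 m from the diameter, here below the top edge, so the centroid depth is h_c = 5.76 + 0.594178 = 6.35418 m.
A = πr²/2 = π × 1.4²/2 = 3.07876 m².
Resultant F = γ·h_c·A = 7.848 × 6.35418 × 3.07876 = 153.53 kN.
I_c = (π/8 − 8/(9π))·r⁴ = 0.109757 × 1.4⁴ = 0.421642 m⁴.
Centre of pressure: y_p = y_c + I_c/(y_c·A) = 6.35418 + 0.421642/(6.35418 × 3.07876) = 6.35418 + 0.021553 = 6.37573 m along the plane.
The resultant acts 0.594178 + 0.021553 = 0.615731 m (along the plate) below the hinge at the top edge, so the moment about the hinge is M = F × 0.615731 = 153.53 × 0.615731 = 94.5332 kN·m.
A normal force at the bottom, 1.4 m from the hinge, must supply this moment: P = 94.5332/1.4 = 67.5237 kN.

P ≈ 67.5 kN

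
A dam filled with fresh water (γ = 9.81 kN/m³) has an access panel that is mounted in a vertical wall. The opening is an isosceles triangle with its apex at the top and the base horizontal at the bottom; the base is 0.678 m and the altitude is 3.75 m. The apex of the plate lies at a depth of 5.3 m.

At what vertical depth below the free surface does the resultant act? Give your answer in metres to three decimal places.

h_p = 7.900 m

γ = 9.81 kN/m³.
With the apex up, the centroid sits 2h/3 = 2 × 3.75/3 = 2.5 m below the apex, so the centroid depth is h_c = 5.3 + 2.5 = 7.8 m.
A = ½ × 0.678 × 3.75 = 1.27125 m².
Resultant F = γ·h_c·A = 9.81 × 7.8 × 1.27125 = 97.2735 kN.
I_c = b·h³/36 = 0.678 × 3.75³/36 = 0.993164 m⁴.
Centre of pressure: y_p = y_c + I_c/(y_c·A) = 7.8 + 0.993164/(7.8 × 1.27125) = 7.8 + 0.10016 = 7.90016 m along the plane.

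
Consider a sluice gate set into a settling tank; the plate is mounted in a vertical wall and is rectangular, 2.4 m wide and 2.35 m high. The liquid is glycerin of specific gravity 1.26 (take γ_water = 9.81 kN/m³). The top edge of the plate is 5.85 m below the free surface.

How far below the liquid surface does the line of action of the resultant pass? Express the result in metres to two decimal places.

γ = 1.26 × 9.81 = 12.3606 kN/m³.
The centroid lies 2.35/2 = 1.175 m below the top edge, so the centroid depth is h_c = 5.85 + 1.175 = 7.025 m.
A = 2.4 × 2.35 = 5.64 m².
Resultant F = γ·h_c·A = 12.3606 × 7.025 × 5.64 = 489.739 kN.
I_c = b·h³/12 = 2.4 × 2.35³/12 = 2.59558 m⁴.
Centre of pressure: y_p = y_c + I_c/(y_c·A) = 7.025 + 2.59558/(7.025 × 5.64) = 7.025 + 0.0655102 = 7.09051 m along the plane.

h_p = 7.09 m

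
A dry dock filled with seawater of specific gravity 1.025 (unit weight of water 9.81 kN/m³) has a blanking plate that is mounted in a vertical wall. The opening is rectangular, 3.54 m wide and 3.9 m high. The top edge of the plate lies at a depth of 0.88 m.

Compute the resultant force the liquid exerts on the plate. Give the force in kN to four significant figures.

F ≈ 392.9 kN

γ = 1.025 × 9.81 = 10.05525 kN/m³.
The centroid lies 3.9/2 = 1.95 m below the top edge, so the centroid depth is h_c = 0.88 + 1.95 = 2.83 m.
A = 3.54 × 3.9 = 13.806 m².
Resultant F = γ·h_c·A = 10.05525 × 2.83 × 13.806 = 392.868 kN.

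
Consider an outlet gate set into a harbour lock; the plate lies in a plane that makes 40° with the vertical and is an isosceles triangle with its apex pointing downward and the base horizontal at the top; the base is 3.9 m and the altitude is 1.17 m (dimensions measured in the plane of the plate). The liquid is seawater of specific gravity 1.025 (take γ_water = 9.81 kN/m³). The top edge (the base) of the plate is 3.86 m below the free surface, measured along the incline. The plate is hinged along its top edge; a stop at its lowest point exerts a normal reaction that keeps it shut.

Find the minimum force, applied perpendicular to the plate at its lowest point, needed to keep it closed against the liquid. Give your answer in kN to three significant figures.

γ = 1.025 × 9.81 = 10.05525 kN/m³.
The plate makes 40° with the vertical, i.e. θ = 90° − 40° = 50° to the horizontal. Measuring y along the incline from the free-surface line, vertical depth h = y·sinθ with sinθ = 0.766044.
With the apex down, the centroid sits h/3 = 1.17/3 = 0.39 m below the base (the top edge), so y_c = 3.86 + 0.39 = 4.25 m and h_c = 4.25 × 0.766044 = 3.25569 m.
A = ½ × 3.9 × 1.17 = 2.2815 m².
Resultant F = γ·h_c·A = 10.05525 × 3.25569 × 2.2815 = 74.689 kN.
I_c = b·h³/36 = 3.9 × 1.17³/36 = 0.173508 m⁴.
Centre of pressure: y_p = y_c + I_c/(y_c·A) = 4.25 + 0.173508/(4.25 × 2.2815) = 4.25 + 0.0178941 = 4.26789 m along the plane.
The resultant acts 0.39 + 0.0178941 = 0.407894 m (along the plate) below the hinge at the top edge, so the moment about the hinge is M = F × 0.407894 = 74.689 × 0.407894 = 30.4652 kN·m.
A normal force at the bottom, 1.17 m from the hinge, must supply this moment: P = 30.4652/1.17 = 26.0386 kN.

P ≈ 26.0 kN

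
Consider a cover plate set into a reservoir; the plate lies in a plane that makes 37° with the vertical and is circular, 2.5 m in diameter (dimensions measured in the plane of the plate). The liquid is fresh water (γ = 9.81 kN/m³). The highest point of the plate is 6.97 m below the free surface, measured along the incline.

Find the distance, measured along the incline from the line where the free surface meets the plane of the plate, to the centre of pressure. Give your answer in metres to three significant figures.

γ = 9.81 kN/m³.
The plate makes 37° with the vertical, i.e. θ = 90° − 37° = 53° to the horizontal. Measuring y along the incline from the free-surface line, vertical depth h = y·sinθ with sinθ = 0.798636.
The centroid is at the centre, 1.25 m below the top of the plate, so y_c = 6.97 + 1.25 = 8.22 m and h_c = 8.22 × 0.798636 = 6.56479 m.
A = π(1.25)² = 4.90874 m².
Resultant F = γ·h_c·A = 9.81 × 6.56479 × 4.90874 = 316.126 kN.
I_c = πr⁴/4 = π × 1.25⁴/4 = 1.91748 m⁴.
Centre of pressure: y_p = y_c + I_c/(y_c·A) = 8.22 + 1.91748/(8.22 × 4.90874) = 8.22 + 0.0475214 = 8.26752 m along the plane.

y_p = 8.27 m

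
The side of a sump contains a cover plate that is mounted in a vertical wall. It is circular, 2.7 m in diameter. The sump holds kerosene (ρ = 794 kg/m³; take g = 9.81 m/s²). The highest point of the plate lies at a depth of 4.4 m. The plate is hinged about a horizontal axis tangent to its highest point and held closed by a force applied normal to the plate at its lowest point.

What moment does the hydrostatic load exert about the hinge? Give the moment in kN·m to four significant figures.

γ = ρg = 794 × 9.81 / 1000 = 7.78914 kN/m³.
The centroid is at the centre, 1.35 m below the top of the plate, so the centroid depth is h_c = 4.4 + 1.35 = 5.75 m.
A = π(1.35)² = 5.72555 m².
Resultant F = γ·h_c·A = 7.78914 × 5.75 × 5.72555 = 256.433 kN.
I_c = πr⁴/4 = π × 1.35⁴/4 = 2.6087 m⁴.
Centre of pressure: y_p = y_c + I_c/(y_c·A) = 5.75 + 2.6087/(5.75 × 5.72555) = 5.75 + 0.079239 = 5.82924 m along the plane.
The resultant acts 1.35 + 0.079239 = 1.42924 m (along the plate) below the hinge at the top edge, so the moment about the hinge is M = F × 1.42924 = 256.433 × 1.42924 = 366.504 kN·m.

M ≈ 366.5 kN·m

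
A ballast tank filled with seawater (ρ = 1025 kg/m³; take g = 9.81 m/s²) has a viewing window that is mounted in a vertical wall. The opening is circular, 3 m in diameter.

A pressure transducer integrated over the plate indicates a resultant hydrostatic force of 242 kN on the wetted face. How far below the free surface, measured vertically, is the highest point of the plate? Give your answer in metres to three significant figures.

γ = ρg = 1025 × 9.81 / 1000 = 10.05525 kN/m³.
A = π(1.5)² = 7.06858 m².
From F = γ·h_c·A, the centroid depth is h_c = 242/(10.05525 × 7.06858) = 3.40479 m.
The centroid is at the centre, 1.5 m below the top of the plate, so the highest point sits at h_top = 3.40479 − 1.5 = 1.90479 m below the surface.

d_top ≈ 1.90 m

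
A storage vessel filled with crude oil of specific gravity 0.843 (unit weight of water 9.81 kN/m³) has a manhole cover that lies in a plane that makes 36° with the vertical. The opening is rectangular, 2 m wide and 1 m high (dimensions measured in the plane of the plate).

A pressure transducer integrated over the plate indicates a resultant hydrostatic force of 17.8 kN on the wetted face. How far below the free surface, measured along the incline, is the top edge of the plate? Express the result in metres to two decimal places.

y_top ≈ 0.83 m

γ = 0.843 × 9.81 = 8.26983 kN/m³.
A = 2 × 1 = 2 m².
From F = γ·h_c·A, the centroid depth is h_c = 17.8/(8.26983 × 2) = 1.0762 m.
The plate makes 36° with the vertical, i.e. θ = 90° − 36° = 54° to the horizontal. Measuring y along the incline from the free-surface line, vertical depth h = y·sinθ with sinθ = 0.809017.
Along the incline, y_c = h_c/sinθ = 1.0762/0.809017 = 1.33026 m.
The centroid lies 1/2 = 0.5 m below the top edge, so the top edge sits at y_top = 1.33026 − 0.5 = 0.83026 m along the incline.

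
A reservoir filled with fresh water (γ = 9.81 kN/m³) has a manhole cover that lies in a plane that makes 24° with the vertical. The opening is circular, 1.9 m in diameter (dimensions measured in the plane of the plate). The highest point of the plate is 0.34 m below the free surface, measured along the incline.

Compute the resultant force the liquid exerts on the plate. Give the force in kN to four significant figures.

F ≈ 32.78 kN

γ = 9.81 kN/m³.
The plate makes 24° with the vertical, i.e. θ = 90° − 24° = 66° to the horizontal. Measuring y along the incline from the free-surface line, vertical depth h = y·sinθ with sinθ = 0.913545.
The centroid is at the centre, 0.95 m below the top of the plate, so y_c = 0.34 + 0.95 = 1.29 m and h_c = 1.29 × 0.913545 = 1.17847 m.
A = π(0.95)² = 2.83529 m².
Resultant F = γ·h_c·A = 9.81 × 1.17847 × 2.83529 = 32.7782 kN.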